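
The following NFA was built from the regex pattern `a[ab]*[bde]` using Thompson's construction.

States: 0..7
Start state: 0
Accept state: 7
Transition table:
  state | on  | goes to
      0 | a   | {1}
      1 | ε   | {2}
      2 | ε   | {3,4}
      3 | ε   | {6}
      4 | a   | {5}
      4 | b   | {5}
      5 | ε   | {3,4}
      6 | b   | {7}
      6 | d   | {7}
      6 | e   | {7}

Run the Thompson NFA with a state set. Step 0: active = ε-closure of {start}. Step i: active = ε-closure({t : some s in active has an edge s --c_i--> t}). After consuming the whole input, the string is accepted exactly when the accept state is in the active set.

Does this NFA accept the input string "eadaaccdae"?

Answer: REJECT

Steps:
S₀ = ε-closure({0}) = {0}
'e' @ 1: {}  — dead — no transitions
rest 'adaaccdae' ignored (set empty)
end set {} — state 7 not in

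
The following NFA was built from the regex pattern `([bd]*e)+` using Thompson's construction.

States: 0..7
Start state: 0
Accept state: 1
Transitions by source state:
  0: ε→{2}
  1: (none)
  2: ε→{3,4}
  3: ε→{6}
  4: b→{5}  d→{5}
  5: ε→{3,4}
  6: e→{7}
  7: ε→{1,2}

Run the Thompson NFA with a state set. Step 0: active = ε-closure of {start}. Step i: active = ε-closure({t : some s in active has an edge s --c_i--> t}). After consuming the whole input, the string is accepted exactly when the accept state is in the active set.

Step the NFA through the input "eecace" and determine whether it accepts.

Answer: REJECT

Trace:
S₀ = ε-closure({0}) = {0,2,3,4,6}
'e' @ 1: {1,2,3,4,6,7}  [accepting]
'e' @ 2: {1,2,3,4,6,7}  [accepting]
'c' @ 3: {}  — state set empty
rest 'ace' ignored (set empty)
final: {}; accept 1 not in set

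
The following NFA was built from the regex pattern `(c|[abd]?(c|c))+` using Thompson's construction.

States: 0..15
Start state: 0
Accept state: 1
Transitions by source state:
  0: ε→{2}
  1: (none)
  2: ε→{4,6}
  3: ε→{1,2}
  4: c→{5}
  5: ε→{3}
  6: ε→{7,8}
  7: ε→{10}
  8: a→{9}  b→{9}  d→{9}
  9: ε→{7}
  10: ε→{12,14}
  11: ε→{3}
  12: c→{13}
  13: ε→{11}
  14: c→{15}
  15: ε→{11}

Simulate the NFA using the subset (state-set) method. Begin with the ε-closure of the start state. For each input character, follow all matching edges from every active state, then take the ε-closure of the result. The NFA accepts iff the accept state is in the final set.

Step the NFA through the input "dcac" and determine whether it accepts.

Answer: ACCEPT

Trace:
S₀ = ε-closure({0}) = {0,2,4,6,7,8,10,12,14}
'd' @ 1: {7,9,10,12,14}
'c' @ 2: {1,2,3,4,6,7,8,10,11,12,13,14,15}  ✓accept
'a' @ 3: {7,9,10,12,14}
'c' @ 4: {1,2,3,4,6,7,8,10,11,12,13,14,15}  ✓accept
final: {1,2,3,4,6,7,8,10,11,12,13,14,15}; accept 1 in set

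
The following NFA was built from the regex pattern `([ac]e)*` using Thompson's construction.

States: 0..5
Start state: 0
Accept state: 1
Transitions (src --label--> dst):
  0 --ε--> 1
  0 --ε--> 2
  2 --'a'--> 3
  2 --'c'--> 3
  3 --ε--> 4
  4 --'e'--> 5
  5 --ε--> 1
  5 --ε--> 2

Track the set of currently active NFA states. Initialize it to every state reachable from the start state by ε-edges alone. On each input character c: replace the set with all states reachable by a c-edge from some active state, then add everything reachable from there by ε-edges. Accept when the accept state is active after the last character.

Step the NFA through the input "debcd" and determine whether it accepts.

S₀ = ε-closure({0}) = {0,1,2}
'd' @ 1: {}  — dead — no transitions
rest 'ebcd' ignored (set empty)
final: {}; accept 1 not in set

Answer: REJECT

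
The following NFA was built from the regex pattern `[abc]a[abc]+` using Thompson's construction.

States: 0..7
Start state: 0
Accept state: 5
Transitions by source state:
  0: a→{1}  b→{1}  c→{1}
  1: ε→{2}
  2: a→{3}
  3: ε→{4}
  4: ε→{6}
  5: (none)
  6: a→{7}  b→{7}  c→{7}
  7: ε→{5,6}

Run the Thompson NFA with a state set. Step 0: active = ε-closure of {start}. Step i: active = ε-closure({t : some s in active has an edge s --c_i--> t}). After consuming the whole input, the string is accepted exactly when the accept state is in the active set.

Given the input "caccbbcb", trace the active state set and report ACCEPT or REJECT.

Answer: ACCEPT

Trace:
S₀ = ε-closure({0}) = {0}
'c' @ 1: {1,2}
'a' @ 2: {3,4,6}
'c' @ 3: {5,6,7}  ✓accept
'c' @ 4: {5,6,7}  ✓accept
'b' @ 5: {5,6,7}  ✓accept
'b' @ 6: {5,6,7}  ✓accept
'c' @ 7: {5,6,7}  ✓accept
'b' @ 8: {5,6,7}  ✓accept
final: {5,6,7}; accept 5 in set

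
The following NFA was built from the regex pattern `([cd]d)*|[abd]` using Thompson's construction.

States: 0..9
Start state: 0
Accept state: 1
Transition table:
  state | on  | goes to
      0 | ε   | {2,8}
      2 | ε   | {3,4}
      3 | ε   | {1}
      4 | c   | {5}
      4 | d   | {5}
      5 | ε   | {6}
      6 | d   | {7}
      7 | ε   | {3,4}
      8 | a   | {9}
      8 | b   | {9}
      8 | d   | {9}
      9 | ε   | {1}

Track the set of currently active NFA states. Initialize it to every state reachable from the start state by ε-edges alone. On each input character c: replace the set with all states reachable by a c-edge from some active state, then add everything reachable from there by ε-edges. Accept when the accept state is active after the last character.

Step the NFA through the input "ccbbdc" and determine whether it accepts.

S₀ = ε-closure({0}) = {0,1,2,3,4,8}
'c' @ 1: {5,6}
'c' @ 2: {}  — no active states
rest 'bbdc' ignored (set empty)
final: {}; accept 1 not in set

Answer: REJECT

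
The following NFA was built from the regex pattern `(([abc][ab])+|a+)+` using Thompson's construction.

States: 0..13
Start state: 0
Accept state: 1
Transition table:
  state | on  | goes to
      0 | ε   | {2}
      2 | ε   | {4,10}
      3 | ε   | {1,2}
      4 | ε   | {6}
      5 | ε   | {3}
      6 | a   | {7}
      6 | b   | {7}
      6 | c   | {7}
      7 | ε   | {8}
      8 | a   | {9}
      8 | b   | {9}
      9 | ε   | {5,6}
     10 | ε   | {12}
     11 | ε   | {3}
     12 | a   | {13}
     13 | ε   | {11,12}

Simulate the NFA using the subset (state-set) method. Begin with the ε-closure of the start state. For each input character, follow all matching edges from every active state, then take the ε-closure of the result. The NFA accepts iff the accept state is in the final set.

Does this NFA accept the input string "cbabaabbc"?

Answer: REJECT

Trace:
initial (ε-close {0}): {0,2,4,6,10,12}
'c' @ 1: {7,8}
'b' @ 2: {1,2,3,4,5,6,9,10,12}  ✓accept
'a' @ 3: {1,2,3,4,6,7,8,10,11,12,13}  ✓accept
'b' @ 4: {1,2,3,4,5,6,7,8,9,10,12}  ✓accept
'a' @ 5: {1,2,3,4,5,6,7,8,9,10,11,12,13}  ✓accept
'a' @ 6: {1,2,3,4,5,6,7,8,9,10,11,12,13}  ✓accept
'b' @ 7: {1,2,3,4,5,6,7,8,9,10,12}  ✓accept
'b' @ 8: {1,2,3,4,5,6,7,8,9,10,12}  ✓accept
'c' @ 9: {7,8}
after full input: {7,8}  (accept=1 not in)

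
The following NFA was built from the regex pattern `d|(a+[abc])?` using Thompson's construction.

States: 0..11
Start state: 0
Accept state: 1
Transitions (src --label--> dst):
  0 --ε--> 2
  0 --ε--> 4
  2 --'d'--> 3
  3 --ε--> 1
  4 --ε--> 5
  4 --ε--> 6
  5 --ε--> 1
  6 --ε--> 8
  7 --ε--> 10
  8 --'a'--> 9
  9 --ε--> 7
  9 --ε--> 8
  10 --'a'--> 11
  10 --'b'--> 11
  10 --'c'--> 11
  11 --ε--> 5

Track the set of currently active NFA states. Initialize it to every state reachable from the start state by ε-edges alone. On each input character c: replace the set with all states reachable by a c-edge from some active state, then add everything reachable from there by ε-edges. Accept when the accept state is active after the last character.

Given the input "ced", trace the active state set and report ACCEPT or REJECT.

S₀ = ε-closure({0}) = {0,1,2,4,5,6,8}
'c' @ 1: {}  — state set empty
rest 'ed' ignored (set empty)
after full input: {}  (accept=1 not in)

Answer: REJECT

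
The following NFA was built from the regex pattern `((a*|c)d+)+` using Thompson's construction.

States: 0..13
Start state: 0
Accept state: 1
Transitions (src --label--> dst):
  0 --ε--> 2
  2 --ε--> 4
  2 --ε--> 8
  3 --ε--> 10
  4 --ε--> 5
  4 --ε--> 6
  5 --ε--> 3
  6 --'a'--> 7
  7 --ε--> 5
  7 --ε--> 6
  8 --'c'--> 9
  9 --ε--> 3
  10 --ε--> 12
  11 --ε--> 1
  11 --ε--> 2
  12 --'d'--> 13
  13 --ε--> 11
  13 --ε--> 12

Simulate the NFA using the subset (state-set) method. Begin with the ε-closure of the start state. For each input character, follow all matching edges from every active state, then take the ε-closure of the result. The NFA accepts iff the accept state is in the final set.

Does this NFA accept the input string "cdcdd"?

Answer: ACCEPT

Trace:
initial (ε-close {0}): {0,2,3,4,5,6,8,10,12}
'c' @ 1: {3,9,10,12}
'd' @ 2: {1,2,3,4,5,6,8,10,11,12,13}  [accepting]
'c' @ 3: {3,9,10,12}
'd' @ 4: {1,2,3,4,5,6,8,10,11,12,13}  [accepting]
'd' @ 5: {1,2,3,4,5,6,8,10,11,12,13}  [accepting]
end set {1,2,3,4,5,6,8,10,11,12,13} — state 1 in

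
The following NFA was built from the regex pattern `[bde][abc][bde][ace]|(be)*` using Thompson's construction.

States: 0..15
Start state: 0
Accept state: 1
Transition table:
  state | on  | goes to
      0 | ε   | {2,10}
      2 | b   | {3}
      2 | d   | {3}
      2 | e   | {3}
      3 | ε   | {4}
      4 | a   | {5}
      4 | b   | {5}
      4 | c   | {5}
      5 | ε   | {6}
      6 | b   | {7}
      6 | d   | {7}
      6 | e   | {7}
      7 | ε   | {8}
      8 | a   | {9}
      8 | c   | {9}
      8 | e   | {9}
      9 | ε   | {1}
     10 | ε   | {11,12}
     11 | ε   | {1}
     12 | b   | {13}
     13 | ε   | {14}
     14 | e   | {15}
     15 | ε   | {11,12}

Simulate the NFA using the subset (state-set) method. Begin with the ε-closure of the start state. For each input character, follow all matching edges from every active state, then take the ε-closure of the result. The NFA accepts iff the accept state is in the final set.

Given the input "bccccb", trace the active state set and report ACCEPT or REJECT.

initial (ε-close {0}): {0,1,2,10,11,12}
'b' @ 1: {3,4,13,14}
'c' @ 2: {5,6}
'c' @ 3: {}  — no active states
rest 'ccb' ignored (set empty)
after full input: {}  (accept=1 not in)

Answer: REJECT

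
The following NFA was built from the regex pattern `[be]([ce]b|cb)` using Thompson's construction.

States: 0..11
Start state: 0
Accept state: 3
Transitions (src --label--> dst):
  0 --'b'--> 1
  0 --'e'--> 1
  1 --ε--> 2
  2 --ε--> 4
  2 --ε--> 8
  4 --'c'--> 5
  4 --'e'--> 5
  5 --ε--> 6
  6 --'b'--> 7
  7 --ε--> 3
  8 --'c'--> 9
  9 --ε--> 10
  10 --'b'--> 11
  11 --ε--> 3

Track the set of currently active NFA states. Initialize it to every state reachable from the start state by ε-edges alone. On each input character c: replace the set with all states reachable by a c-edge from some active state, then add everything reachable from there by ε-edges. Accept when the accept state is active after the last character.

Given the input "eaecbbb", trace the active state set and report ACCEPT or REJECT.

Answer: REJECT

Steps:
initial (ε-close {0}): {0}
'e' @ 1: {1,2,4,8}
'a' @ 2: {}  — dead — no transitions
rest 'ecbbb' ignored (set empty)
final: {}; accept 3 not in set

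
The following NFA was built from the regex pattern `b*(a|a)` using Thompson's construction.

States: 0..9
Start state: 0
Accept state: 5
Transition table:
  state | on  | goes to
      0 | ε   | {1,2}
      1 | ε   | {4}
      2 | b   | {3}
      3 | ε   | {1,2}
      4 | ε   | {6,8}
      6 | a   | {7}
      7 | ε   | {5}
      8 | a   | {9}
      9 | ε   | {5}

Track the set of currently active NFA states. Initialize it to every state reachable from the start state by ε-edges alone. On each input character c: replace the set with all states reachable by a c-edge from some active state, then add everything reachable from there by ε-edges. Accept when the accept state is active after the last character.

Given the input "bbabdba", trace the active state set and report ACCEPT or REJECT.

Answer: REJECT

Trace:
initial (ε-close {0}): {0,1,2,4,6,8}
'b' @ 1: {1,2,3,4,6,8}
'b' @ 2: {1,2,3,4,6,8}
'a' @ 3: {5,7,9}  (accept∈set)
'b' @ 4: {}  — dead — no transitions
rest 'dba' ignored (set empty)
after full input: {}  (accept=5 not in)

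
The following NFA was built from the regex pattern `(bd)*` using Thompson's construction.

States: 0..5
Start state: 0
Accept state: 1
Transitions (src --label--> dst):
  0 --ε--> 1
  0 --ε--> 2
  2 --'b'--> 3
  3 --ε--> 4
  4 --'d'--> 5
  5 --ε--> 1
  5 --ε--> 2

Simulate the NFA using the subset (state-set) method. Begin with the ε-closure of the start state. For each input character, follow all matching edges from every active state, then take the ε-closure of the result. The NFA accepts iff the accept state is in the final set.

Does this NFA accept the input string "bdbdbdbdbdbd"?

initial (ε-close {0}): {0,1,2}
'b' @ 1: {3,4}
'd' @ 2: {1,2,5}  (accept∈set)
'b' @ 3: {3,4}
'd' @ 4: {1,2,5}  (accept∈set)
'b' @ 5: {3,4}
'd' @ 6: {1,2,5}  (accept∈set)
'b' @ 7: {3,4}
'd' @ 8: {1,2,5}  (accept∈set)
'b' @ 9: {3,4}
'd' @ 10: {1,2,5}  (accept∈set)
'b' @ 11: {3,4}
'd' @ 12: {1,2,5}  (accept∈set)
after full input: {1,2,5}  (accept=1 in)

Answer: ACCEPT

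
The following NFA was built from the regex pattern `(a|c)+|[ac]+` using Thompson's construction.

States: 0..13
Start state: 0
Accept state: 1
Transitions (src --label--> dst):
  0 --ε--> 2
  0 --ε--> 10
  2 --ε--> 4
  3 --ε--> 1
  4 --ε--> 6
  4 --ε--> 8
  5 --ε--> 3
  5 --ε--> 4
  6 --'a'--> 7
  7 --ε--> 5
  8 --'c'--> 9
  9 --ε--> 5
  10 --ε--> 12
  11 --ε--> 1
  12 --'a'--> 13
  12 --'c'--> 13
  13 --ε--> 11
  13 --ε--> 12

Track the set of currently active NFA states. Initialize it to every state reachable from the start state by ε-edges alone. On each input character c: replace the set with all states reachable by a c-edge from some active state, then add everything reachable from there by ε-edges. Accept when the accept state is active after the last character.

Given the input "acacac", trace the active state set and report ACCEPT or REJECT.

initial (ε-close {0}): {0,2,4,6,8,10,12}
'a' @ 1: {1,3,4,5,6,7,8,11,12,13}  [accepting]
'c' @ 2: {1,3,4,5,6,8,9,11,12,13}  [accepting]
'a' @ 3: {1,3,4,5,6,7,8,11,12,13}  [accepting]
'c' @ 4: {1,3,4,5,6,8,9,11,12,13}  [accepting]
'a' @ 5: {1,3,4,5,6,7,8,11,12,13}  [accepting]
'c' @ 6: {1,3,4,5,6,8,9,11,12,13}  [accepting]
after full input: {1,3,4,5,6,8,9,11,12,13}  (accept=1 in)

Answer: ACCEPT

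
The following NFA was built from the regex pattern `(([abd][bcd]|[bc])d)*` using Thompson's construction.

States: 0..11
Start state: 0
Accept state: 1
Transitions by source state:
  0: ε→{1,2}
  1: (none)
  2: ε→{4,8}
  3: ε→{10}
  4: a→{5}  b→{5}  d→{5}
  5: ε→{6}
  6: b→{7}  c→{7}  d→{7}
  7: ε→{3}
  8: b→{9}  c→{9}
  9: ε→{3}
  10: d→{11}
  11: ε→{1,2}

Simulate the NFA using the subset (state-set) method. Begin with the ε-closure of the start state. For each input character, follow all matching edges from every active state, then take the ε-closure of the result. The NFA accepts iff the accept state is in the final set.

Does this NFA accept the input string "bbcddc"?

start: ε-closure({0}) = {0,1,2,4,8}
'b' @ 1: {3,5,6,9,10}
'b' @ 2: {3,7,10}
'c' @ 3: {}  — dead — no transitions
rest 'ddc' ignored (set empty)
after full input: {}  (accept=1 not in)

Answer: REJECT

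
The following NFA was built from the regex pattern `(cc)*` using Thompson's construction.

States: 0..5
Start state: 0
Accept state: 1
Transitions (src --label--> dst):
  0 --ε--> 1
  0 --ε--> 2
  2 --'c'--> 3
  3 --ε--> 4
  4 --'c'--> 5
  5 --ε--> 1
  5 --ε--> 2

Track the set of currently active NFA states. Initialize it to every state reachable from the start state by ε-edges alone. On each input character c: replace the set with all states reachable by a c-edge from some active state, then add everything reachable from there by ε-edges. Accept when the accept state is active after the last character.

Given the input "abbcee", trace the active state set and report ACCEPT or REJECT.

initial (ε-close {0}): {0,1,2}
'a' @ 1: {}  — state set empty
rest 'bbcee' ignored (set empty)
final: {}; accept 1 not in set

Answer: REJECT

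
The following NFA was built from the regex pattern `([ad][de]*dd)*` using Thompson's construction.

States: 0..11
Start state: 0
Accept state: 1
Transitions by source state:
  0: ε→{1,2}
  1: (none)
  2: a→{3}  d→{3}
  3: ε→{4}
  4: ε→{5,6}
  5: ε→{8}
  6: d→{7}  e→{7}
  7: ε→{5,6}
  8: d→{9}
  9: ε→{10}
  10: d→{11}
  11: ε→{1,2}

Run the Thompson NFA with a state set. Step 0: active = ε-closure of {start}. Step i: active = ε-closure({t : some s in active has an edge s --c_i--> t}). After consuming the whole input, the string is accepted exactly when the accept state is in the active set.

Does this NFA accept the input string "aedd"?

start: ε-closure({0}) = {0,1,2}
'a' @ 1: {3,4,5,6,8}
'e' @ 2: {5,6,7,8}
'd' @ 3: {5,6,7,8,9,10}
'd' @ 4: {1,2,5,6,7,8,9,10,11}  (accept∈set)
after full input: {1,2,5,6,7,8,9,10,11}  (accept=1 in)

Answer: ACCEPT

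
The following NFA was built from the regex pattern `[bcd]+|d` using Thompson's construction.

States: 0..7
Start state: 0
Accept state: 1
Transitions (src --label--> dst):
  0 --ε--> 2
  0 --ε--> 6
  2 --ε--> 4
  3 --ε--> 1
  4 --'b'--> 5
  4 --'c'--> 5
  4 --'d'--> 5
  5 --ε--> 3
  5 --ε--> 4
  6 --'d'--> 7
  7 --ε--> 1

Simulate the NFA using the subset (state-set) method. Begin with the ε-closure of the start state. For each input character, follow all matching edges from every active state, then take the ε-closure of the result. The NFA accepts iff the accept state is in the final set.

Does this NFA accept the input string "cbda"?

initial (ε-close {0}): {0,2,4,6}
'c' @ 1: {1,3,4,5}  ✓accept
'b' @ 2: {1,3,4,5}  ✓accept
'd' @ 3: {1,3,4,5}  ✓accept
'a' @ 4: {}  — state set empty
final: {}; accept 1 not in set

Answer: REJECT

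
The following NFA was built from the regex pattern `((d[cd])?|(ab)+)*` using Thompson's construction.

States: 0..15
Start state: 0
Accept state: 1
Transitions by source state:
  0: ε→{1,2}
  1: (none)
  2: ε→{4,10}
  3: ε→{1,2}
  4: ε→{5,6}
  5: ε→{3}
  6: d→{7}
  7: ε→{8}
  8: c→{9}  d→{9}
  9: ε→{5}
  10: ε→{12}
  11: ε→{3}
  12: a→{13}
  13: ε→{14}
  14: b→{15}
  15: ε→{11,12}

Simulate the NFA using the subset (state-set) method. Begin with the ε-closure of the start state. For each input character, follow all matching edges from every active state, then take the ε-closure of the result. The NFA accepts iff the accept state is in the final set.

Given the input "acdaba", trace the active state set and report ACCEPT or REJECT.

Answer: REJECT

Derivation:
S₀ = ε-closure({0}) = {0,1,2,3,4,5,6,10,12}
'a' @ 1: {13,14}
'c' @ 2: {}  — no active states
rest 'daba' ignored (set empty)
final: {}; accept 1 not in set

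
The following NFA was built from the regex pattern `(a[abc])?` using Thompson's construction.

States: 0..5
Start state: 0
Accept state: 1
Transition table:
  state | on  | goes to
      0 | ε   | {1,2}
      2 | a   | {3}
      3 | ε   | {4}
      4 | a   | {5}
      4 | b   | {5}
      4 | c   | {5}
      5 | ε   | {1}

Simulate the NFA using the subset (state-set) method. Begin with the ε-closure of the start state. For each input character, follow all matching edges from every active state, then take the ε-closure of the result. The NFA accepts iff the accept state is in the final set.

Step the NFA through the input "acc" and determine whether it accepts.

S₀ = ε-closure({0}) = {0,1,2}
'a' @ 1: {3,4}
'c' @ 2: {1,5}  ✓accept
'c' @ 3: {}  — state set empty
final: {}; accept 1 not in set

Answer: REJECT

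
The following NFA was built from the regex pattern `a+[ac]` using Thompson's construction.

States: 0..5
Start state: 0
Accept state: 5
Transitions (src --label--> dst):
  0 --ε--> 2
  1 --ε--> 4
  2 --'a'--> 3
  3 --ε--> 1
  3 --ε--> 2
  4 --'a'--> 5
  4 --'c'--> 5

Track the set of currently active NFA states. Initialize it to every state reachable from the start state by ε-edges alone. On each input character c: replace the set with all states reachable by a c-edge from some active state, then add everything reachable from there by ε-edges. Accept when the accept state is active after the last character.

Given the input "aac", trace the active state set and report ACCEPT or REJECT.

initial (ε-close {0}): {0,2}
'a' @ 1: {1,2,3,4}
'a' @ 2: {1,2,3,4,5}  ✓accept
'c' @ 3: {5}  ✓accept
end set {5} — state 5 in

Answer: ACCEPT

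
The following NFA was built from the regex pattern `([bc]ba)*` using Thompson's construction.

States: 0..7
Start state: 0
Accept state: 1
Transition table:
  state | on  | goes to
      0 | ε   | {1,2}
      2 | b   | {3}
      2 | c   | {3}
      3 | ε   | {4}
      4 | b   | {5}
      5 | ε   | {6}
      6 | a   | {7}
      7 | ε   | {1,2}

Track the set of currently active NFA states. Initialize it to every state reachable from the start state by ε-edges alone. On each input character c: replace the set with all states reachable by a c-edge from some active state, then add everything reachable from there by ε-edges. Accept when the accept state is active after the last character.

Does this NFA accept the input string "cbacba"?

initial (ε-close {0}): {0,1,2}
'c' @ 1: {3,4}
'b' @ 2: {5,6}
'a' @ 3: {1,2,7}  [accepting]
'c' @ 4: {3,4}
'b' @ 5: {5,6}
'a' @ 6: {1,2,7}  [accepting]
final: {1,2,7}; accept 1 in set

Answer: ACCEPT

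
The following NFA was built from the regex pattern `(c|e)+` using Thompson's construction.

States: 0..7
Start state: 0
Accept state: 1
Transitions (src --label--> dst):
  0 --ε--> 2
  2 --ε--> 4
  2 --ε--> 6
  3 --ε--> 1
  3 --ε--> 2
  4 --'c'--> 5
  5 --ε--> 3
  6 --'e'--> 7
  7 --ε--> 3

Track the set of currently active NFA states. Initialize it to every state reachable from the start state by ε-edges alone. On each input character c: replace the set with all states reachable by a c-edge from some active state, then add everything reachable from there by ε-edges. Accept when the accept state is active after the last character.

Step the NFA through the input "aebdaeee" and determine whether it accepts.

start: ε-closure({0}) = {0,2,4,6}
'a' @ 1: {}  — dead — no transitions
rest 'ebdaeee' ignored (set empty)
end set {} — state 1 not in

Answer: REJECT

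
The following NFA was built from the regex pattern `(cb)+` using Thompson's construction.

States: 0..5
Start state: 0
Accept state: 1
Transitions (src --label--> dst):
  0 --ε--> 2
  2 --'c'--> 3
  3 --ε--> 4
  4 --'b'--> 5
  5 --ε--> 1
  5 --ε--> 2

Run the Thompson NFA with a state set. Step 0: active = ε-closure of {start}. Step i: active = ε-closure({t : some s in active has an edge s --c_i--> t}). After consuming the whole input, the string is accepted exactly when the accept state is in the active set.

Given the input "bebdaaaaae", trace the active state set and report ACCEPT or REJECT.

Answer: REJECT

Trace:
start: ε-closure({0}) = {0,2}
'b' @ 1: {}  — no active states
rest 'ebdaaaaae' ignored (set empty)
final: {}; accept 1 not in set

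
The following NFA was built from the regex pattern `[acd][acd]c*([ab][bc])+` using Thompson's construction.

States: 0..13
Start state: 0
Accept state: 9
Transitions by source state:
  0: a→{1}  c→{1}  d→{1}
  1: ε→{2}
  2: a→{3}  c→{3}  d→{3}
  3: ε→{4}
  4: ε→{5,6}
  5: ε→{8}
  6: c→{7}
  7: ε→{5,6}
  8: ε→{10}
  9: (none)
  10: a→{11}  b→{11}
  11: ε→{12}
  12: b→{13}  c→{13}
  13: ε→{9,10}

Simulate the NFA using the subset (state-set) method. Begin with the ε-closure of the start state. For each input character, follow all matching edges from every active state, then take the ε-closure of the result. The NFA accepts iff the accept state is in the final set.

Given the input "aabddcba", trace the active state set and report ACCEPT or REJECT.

start: ε-closure({0}) = {0}
'a' @ 1: {1,2}
'a' @ 2: {3,4,5,6,8,10}
'b' @ 3: {11,12}
'd' @ 4: {}  — no active states
rest 'dcba' ignored (set empty)
after full input: {}  (accept=9 not in)

Answer: REJECT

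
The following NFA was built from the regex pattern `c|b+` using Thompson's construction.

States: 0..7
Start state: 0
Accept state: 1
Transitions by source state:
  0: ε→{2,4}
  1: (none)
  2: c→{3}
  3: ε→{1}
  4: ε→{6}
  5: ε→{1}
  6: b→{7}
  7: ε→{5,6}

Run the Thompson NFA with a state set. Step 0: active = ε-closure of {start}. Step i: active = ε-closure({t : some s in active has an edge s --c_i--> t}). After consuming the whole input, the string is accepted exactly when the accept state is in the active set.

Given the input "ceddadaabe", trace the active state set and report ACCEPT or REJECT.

start: ε-closure({0}) = {0,2,4,6}
'c' @ 1: {1,3}  [accepting]
'e' @ 2: {}  — no active states
rest 'ddadaabe' ignored (set empty)
after full input: {}  (accept=1 not in)

Answer: REJECT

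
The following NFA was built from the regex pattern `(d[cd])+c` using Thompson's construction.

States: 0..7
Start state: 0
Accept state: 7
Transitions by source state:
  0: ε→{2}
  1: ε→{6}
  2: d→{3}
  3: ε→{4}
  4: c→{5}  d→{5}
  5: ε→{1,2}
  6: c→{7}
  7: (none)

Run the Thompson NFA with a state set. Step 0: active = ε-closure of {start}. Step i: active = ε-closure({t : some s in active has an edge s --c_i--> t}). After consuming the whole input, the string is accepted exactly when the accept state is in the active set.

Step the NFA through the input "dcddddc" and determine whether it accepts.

start: ε-closure({0}) = {0,2}
'd' @ 1: {3,4}
'c' @ 2: {1,2,5,6}
'd' @ 3: {3,4}
'd' @ 4: {1,2,5,6}
'd' @ 5: {3,4}
'd' @ 6: {1,2,5,6}
'c' @ 7: {7}  [accepting]
final: {7}; accept 7 in set

Answer: ACCEPT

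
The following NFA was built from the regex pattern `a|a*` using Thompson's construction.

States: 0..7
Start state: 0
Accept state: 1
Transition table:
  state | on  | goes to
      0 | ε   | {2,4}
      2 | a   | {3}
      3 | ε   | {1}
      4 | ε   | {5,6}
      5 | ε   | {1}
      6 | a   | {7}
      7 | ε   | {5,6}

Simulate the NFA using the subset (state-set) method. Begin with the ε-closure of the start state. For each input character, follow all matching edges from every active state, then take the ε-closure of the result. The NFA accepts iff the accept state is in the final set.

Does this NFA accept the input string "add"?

Answer: REJECT

Steps:
start: ε-closure({0}) = {0,1,2,4,5,6}
'a' @ 1: {1,3,5,6,7}  ✓accept
'd' @ 2: {}  — no active states
rest 'd' ignored (set empty)
end set {} — state 1 not in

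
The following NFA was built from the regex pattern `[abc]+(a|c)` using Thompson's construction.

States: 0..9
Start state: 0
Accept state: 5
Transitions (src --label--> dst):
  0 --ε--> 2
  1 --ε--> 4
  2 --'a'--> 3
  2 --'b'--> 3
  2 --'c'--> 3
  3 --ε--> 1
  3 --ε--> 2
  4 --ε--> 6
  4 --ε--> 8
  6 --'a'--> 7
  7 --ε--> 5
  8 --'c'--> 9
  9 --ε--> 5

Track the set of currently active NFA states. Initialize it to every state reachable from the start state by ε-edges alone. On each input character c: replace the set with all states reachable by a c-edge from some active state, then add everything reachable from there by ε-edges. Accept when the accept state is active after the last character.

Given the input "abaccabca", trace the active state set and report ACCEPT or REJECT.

start: ε-closure({0}) = {0,2}
'a' @ 1: {1,2,3,4,6,8}
'b' @ 2: {1,2,3,4,6,8}
'a' @ 3: {1,2,3,4,5,6,7,8}  (accept∈set)
'c' @ 4: {1,2,3,4,5,6,8,9}  (accept∈set)
'c' @ 5: {1,2,3,4,5,6,8,9}  (accept∈set)
'a' @ 6: {1,2,3,4,5,6,7,8}  (accept∈set)
'b' @ 7: {1,2,3,4,6,8}
'c' @ 8: {1,2,3,4,5,6,8,9}  (accept∈set)
'a' @ 9: {1,2,3,4,5,6,7,8}  (accept∈set)
after full input: {1,2,3,4,5,6,7,8}  (accept=5 in)

Answer: ACCEPT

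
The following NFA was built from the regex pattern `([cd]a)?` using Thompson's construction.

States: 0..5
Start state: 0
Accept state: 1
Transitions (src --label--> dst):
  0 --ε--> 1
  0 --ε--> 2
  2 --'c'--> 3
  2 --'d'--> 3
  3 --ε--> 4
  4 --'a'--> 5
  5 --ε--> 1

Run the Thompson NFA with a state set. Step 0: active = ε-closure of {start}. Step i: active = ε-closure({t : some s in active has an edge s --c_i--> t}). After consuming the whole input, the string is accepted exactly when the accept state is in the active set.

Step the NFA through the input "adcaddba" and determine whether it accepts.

initial (ε-close {0}): {0,1,2}
'a' @ 1: {}  — state set empty
rest 'dcaddba' ignored (set empty)
end set {} — state 1 not in

Answer: REJECT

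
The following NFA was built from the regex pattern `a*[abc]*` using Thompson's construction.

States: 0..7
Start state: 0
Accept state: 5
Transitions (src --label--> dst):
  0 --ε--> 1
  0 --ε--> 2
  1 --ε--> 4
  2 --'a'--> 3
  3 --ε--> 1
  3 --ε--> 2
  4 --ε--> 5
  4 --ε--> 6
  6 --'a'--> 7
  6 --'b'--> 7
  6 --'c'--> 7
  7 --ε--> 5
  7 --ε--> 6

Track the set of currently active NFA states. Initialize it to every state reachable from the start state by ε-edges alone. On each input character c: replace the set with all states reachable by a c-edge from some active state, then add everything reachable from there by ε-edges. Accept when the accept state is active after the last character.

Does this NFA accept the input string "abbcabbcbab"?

Answer: ACCEPT

Steps:
start: ε-closure({0}) = {0,1,2,4,5,6}
'a' @ 1: {1,2,3,4,5,6,7}  ✓accept
'b' @ 2: {5,6,7}  ✓accept
'b' @ 3: {5,6,7}  ✓accept
'c' @ 4: {5,6,7}  ✓accept
'a' @ 5: {5,6,7}  ✓accept
'b' @ 6: {5,6,7}  ✓accept
'b' @ 7: {5,6,7}  ✓accept
'c' @ 8: {5,6,7}  ✓accept
'b' @ 9: {5,6,7}  ✓accept
'a' @ 10: {5,6,7}  ✓accept
'b' @ 11: {5,6,7}  ✓accept
after full input: {5,6,7}  (accept=5 in)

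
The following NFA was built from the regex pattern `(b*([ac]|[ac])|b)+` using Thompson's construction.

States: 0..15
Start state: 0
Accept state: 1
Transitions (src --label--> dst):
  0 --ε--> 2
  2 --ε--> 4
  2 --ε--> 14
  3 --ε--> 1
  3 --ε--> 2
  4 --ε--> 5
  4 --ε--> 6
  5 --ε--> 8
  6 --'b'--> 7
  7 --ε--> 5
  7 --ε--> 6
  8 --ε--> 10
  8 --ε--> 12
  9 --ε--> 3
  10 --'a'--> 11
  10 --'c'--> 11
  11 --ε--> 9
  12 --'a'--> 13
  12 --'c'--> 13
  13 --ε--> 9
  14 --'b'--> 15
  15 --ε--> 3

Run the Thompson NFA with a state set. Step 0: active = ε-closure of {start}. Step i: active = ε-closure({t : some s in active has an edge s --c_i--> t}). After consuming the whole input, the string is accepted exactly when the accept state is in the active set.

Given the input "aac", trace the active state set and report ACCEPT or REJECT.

Answer: ACCEPT

Derivation:
S₀ = ε-closure({0}) = {0,2,4,5,6,8,10,12,14}
'a' @ 1: {1,2,3,4,5,6,8,9,10,11,12,13,14}  ✓accept
'a' @ 2: {1,2,3,4,5,6,8,9,10,11,12,13,14}  ✓accept
'c' @ 3: {1,2,3,4,5,6,8,9,10,11,12,13,14}  ✓accept
after full input: {1,2,3,4,5,6,8,9,10,11,12,13,14}  (accept=1 in)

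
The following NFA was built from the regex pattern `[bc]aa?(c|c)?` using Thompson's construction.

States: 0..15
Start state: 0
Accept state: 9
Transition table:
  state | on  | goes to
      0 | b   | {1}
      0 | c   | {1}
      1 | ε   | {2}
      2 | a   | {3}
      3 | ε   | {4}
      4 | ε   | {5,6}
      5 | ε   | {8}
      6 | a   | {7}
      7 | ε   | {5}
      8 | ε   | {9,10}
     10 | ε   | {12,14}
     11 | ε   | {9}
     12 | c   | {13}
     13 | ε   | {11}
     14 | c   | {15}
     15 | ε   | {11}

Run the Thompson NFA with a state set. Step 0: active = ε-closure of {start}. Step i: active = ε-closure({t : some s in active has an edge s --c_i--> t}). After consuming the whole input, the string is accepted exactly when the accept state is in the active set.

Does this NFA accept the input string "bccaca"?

S₀ = ε-closure({0}) = {0}
'b' @ 1: {1,2}
'c' @ 2: {}  — dead — no transitions
rest 'caca' ignored (set empty)
final: {}; accept 9 not in set

Answer: REJECT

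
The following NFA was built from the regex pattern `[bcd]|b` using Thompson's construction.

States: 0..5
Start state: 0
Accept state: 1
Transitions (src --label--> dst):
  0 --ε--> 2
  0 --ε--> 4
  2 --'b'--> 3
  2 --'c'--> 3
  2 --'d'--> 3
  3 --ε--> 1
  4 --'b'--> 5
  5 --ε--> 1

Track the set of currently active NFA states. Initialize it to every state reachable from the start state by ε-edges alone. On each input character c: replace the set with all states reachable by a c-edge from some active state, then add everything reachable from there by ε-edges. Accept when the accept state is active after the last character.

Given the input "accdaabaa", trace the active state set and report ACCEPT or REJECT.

Answer: REJECT

Steps:
start: ε-closure({0}) = {0,2,4}
'a' @ 1: {}  — state set empty
rest 'ccdaabaa' ignored (set empty)
end set {} — state 1 not in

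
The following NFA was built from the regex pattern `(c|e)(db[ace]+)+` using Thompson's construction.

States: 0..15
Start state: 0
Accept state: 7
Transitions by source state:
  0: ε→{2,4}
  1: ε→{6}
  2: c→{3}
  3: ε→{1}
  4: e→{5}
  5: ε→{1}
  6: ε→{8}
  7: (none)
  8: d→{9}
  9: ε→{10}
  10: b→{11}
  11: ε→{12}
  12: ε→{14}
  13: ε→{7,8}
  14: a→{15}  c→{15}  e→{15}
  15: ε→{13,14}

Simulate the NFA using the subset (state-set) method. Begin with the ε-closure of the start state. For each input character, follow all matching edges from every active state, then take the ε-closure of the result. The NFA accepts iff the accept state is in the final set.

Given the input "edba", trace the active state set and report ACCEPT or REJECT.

initial (ε-close {0}): {0,2,4}
'e' @ 1: {1,5,6,8}
'd' @ 2: {9,10}
'b' @ 3: {11,12,14}
'a' @ 4: {7,8,13,14,15}  ✓accept
final: {7,8,13,14,15}; accept 7 in set

Answer: ACCEPT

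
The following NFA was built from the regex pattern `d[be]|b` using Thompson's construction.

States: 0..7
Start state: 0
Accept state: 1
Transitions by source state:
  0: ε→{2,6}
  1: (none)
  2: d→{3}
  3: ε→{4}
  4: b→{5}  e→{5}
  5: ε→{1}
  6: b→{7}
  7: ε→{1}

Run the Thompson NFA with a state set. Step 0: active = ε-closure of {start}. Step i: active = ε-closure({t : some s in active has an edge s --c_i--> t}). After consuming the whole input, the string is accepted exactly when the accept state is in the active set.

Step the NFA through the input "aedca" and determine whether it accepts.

S₀ = ε-closure({0}) = {0,2,6}
'a' @ 1: {}  — dead — no transitions
rest 'edca' ignored (set empty)
final: {}; accept 1 not in set

Answer: REJECT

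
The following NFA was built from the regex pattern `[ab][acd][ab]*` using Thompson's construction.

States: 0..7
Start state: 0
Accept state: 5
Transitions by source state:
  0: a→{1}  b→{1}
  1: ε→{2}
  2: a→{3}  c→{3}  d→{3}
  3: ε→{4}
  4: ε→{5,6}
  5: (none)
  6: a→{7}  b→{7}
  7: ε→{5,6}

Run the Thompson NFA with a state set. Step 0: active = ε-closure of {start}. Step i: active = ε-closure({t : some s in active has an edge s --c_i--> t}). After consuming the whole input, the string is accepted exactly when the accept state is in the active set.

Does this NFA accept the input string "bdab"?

Answer: ACCEPT

Steps:
S₀ = ε-closure({0}) = {0}
'b' @ 1: {1,2}
'd' @ 2: {3,4,5,6}  (accept∈set)
'a' @ 3: {5,6,7}  (accept∈set)
'b' @ 4: {5,6,7}  (accept∈set)
after full input: {5,6,7}  (accept=5 in)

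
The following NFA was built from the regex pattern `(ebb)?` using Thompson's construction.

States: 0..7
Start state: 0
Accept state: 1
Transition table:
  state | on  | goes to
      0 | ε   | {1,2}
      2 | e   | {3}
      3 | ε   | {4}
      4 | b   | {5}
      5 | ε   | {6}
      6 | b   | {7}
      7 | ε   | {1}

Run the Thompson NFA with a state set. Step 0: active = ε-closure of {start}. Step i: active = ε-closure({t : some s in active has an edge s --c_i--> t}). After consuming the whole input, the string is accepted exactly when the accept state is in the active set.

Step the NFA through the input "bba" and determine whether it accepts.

S₀ = ε-closure({0}) = {0,1,2}
'b' @ 1: {}  — state set empty
rest 'ba' ignored (set empty)
final: {}; accept 1 not in set

Answer: REJECT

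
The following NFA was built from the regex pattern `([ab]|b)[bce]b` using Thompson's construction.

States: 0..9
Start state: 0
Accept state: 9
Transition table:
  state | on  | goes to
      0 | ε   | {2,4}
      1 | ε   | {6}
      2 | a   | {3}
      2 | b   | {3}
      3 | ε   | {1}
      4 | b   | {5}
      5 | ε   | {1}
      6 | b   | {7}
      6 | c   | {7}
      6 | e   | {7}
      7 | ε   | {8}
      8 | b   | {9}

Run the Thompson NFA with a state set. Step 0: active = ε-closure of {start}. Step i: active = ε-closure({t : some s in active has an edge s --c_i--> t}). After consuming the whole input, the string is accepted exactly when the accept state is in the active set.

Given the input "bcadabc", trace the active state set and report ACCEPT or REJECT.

Answer: REJECT

Steps:
S₀ = ε-closure({0}) = {0,2,4}
'b' @ 1: {1,3,5,6}
'c' @ 2: {7,8}
'a' @ 3: {}  — state set empty
rest 'dabc' ignored (set empty)
after full input: {}  (accept=9 not in)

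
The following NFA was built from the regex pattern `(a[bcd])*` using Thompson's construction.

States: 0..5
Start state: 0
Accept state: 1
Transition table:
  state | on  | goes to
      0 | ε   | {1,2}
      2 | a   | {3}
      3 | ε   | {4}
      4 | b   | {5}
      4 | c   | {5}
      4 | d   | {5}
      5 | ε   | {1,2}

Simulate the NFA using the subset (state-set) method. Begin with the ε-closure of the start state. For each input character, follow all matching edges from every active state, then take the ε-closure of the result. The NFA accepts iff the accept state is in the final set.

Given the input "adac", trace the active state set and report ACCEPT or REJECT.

Answer: ACCEPT

Steps:
initial (ε-close {0}): {0,1,2}
'a' @ 1: {3,4}
'd' @ 2: {1,2,5}  [accepting]
'a' @ 3: {3,4}
'c' @ 4: {1,2,5}  [accepting]
after full input: {1,2,5}  (accept=1 in)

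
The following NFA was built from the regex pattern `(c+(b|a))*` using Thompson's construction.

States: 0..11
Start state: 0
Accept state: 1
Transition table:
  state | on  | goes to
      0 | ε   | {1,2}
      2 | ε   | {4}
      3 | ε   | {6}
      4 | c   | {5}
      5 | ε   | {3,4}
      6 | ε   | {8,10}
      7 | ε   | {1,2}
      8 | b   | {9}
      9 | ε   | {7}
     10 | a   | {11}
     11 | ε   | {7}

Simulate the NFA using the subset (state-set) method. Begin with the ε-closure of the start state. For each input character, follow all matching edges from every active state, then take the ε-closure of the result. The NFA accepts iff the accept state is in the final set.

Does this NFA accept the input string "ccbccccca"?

Answer: ACCEPT

Steps:
initial (ε-close {0}): {0,1,2,4}
'c' @ 1: {3,4,5,6,8,10}
'c' @ 2: {3,4,5,6,8,10}
'b' @ 3: {1,2,4,7,9}  [accepting]
'c' @ 4: {3,4,5,6,8,10}
'c' @ 5: {3,4,5,6,8,10}
'c' @ 6: {3,4,5,6,8,10}
'c' @ 7: {3,4,5,6,8,10}
'c' @ 8: {3,4,5,6,8,10}
'a' @ 9: {1,2,4,7,11}  [accepting]
after full input: {1,2,4,7,11}  (accept=1 in)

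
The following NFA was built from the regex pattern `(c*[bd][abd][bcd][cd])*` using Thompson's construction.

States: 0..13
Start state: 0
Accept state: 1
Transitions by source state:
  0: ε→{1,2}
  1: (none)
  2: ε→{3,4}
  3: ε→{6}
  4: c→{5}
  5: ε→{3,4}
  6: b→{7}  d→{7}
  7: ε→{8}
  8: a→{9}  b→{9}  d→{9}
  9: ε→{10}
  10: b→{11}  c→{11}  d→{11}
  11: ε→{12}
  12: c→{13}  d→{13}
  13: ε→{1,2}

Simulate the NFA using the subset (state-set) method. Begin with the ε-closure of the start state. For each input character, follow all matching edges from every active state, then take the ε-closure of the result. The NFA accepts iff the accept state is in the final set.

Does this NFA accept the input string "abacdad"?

Answer: REJECT

Derivation:
initial (ε-close {0}): {0,1,2,3,4,6}
'a' @ 1: {}  — state set empty
rest 'bacdad' ignored (set empty)
end set {} — state 1 not in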